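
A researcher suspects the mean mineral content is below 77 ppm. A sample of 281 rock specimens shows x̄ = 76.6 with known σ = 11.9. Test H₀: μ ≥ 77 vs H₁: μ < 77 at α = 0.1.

z = -0.563. Critical value: -1.28. Fail to reject H₀.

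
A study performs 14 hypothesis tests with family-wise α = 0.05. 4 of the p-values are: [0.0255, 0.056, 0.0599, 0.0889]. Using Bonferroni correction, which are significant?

Bonferroni α = 0.05/14 = 0.00357. None of the given p-values are significant.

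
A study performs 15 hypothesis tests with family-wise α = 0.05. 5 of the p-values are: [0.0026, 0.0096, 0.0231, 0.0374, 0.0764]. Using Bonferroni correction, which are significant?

Bonferroni α = 0.05/15 = 0.00333. Significant p-values: [0.0026]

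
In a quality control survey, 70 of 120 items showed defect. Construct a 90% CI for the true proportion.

p̂ = 0.583. CI = p̂ ± z*√(p̂(1-p̂)/n) = (0.509, 0.657)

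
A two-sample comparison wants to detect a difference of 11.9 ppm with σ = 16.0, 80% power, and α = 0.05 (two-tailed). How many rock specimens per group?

n per group = 2(z_α/2 + z_β)²σ²/d² = 2×(1.96 + 0.84)²×16.0²/11.9² = 28.3 → n = 29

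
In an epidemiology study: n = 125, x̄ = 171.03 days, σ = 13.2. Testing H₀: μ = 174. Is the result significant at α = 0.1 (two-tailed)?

z = (171.03 - 174)/(13.2/√125) = -2.516. Since |z| > 1.645, significant at α = 0.1.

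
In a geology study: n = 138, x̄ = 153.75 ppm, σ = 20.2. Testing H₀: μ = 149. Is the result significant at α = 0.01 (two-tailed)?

z = (153.75 - 149)/(20.2/√138) = 2.762. Since |z| > 2.576, significant at α = 0.01.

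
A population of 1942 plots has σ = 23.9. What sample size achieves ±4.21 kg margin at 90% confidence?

Without FPC: n₀ = (1.645×23.9/4.21)² = 87.209. With FPC: n = n₀N/(n₀+N-1) = 83.5 → n = 84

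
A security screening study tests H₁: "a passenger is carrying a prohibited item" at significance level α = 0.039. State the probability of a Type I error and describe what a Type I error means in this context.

P(Type I error) = α = 0.039. A Type I error is rejecting H₀ when H₀ is actually true (false positive) — here, concluding that a passenger is carrying a prohibited item when in fact this is not the case. Consequence: detaining an innocent passenger — delay and inconvenience.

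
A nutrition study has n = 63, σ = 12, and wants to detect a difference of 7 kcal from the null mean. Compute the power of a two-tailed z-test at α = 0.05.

SE = σ/√n = 12/√63 = 1.512. Non-centrality λ = d/SE = 7/1.512 = 4.63. Power ≈ Φ(λ - z_{α/2}) = Φ(4.63 - 1.96) = Φ(2.67) = 0.996.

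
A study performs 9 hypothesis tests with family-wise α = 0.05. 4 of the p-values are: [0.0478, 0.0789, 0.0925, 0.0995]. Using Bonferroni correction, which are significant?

Bonferroni α = 0.05/9 = 0.00556. None of the given p-values are significant.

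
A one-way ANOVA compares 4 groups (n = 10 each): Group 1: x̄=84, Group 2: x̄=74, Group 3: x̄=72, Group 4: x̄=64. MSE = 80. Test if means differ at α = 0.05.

Grand mean = 73.5. SS_between = 2030.0, MS_between = 676.67. F = 8.458, F_crit ≈ 2.866. Reject H₀.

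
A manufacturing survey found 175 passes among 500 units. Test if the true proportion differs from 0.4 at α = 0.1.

p̂ = 0.35, p₀ = 0.4. z = (p̂ - p₀)/√(p₀(1-p₀)/n) = -2.282. Critical: ±1.645. Reject H₀.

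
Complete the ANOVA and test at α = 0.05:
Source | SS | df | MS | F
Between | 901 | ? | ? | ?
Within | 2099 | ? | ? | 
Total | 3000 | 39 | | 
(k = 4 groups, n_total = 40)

df_between = 3, df_within = 36. MS_between = 300.33, MS_within = 58.31. F = 5.151, F_crit ≈ 2.866. Reject H₀.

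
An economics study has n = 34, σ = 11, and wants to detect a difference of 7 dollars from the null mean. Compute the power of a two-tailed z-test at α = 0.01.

SE = σ/√n = 11/√34 = 1.886. Non-centrality λ = d/SE = 7/1.886 = 3.711. Power ≈ Φ(λ - z_{α/2}) = Φ(3.711 - 2.576) = Φ(1.135) = 0.872.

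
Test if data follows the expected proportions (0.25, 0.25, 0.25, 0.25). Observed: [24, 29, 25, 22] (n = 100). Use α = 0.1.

Expected: [25.0, 25.0, 25.0, 25.0]. χ² = 1.04. df = 3, critical = 6.251. Fail to reject H₀.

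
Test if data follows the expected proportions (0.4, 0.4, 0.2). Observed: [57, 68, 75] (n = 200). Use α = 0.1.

Expected: [80.0, 80.0, 40.0]. χ² = 39.038. df = 2, critical = 4.605. Reject H₀.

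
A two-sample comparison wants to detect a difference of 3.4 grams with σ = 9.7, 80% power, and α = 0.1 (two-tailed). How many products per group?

n per group = 2(z_α/2 + z_β)²σ²/d² = 2×(1.645 + 0.84)²×9.7²/3.4² = 100.5 → n = 101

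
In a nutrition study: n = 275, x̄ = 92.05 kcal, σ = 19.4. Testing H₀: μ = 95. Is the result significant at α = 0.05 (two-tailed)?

z = (92.05 - 95)/(19.4/√275) = -2.522. Since |z| > 1.96, significant at α = 0.05.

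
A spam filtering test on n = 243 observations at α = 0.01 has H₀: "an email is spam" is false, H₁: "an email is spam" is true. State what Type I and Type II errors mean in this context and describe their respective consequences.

Type I (false positive): concluding that an email is spam when it is not — a legitimate email is sent to the spam folder and the user misses it. Type II (false negative): failing to conclude that an email is spam when it is — a spam email lands in the inbox. Which is costlier depends on domain priorities and is a judgement call rather than a statistical fact.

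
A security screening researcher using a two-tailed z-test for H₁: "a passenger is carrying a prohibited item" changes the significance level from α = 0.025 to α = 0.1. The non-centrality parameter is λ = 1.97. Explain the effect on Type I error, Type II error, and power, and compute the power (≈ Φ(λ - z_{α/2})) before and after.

Increasing α from 0.025 to 0.1:
• Type I error rate increases (α is the Type I rate by definition).
• Critical value moves from z_{α/2} = 2.241 to 1.645, so power = Φ(λ - z_{α/2}) goes from Φ(1.97 - 2.241) = 0.393 to Φ(1.97 - 1.645) = 0.627.
• Type II error rate β = 1 - power therefore decreases (0.607 → 0.373).
Appropriate when false negatives are costly — here, letting a prohibited item through — security breach.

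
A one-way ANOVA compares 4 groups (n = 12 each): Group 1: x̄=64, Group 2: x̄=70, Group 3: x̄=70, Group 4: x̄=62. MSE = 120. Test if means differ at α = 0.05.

Grand mean = 66.5. SS_between = 612.0, MS_between = 204.0. F = 1.7, F_crit ≈ 2.816. Fail to reject H₀.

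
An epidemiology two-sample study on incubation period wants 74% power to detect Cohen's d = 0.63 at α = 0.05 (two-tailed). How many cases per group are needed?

z_{α/2} = 1.96, z_β = Φ⁻¹(0.74) = 0.643. For medium effect (d = 0.63): n per group = 2(z_{α/2} + z_β)²/d² = 2(1.96 + 0.643)²/0.63² = 34.1 → 35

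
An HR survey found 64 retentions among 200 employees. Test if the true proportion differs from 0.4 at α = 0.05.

p̂ = 0.32, p₀ = 0.4. z = (p̂ - p₀)/√(p₀(1-p₀)/n) = -2.309. Critical: ±1.96. Reject H₀.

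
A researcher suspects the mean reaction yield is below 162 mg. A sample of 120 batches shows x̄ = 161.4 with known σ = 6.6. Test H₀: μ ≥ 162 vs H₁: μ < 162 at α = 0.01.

z = -0.996. Critical value: -2.33. Fail to reject H₀.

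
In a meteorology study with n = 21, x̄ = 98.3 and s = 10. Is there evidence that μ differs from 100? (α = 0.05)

t = (x̄ - μ₀)/(s/√n) = (98.3 - 100)/(10/√21) = -0.779. df = 20, critical t = ±2.086. Fail to reject H₀.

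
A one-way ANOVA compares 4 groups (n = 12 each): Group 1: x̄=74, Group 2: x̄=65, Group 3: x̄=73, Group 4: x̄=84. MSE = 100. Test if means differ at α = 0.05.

Grand mean = 74.0. SS_between = 2184.0, MS_between = 728.0. F = 7.28, F_crit ≈ 2.816. Reject H₀.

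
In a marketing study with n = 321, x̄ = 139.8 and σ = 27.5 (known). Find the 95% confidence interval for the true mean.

CI = x̄ ± z*(σ/√n) = 139.8 ± 1.96(27.5/√321) = 139.8 ± 3.01 = (136.79, 142.81)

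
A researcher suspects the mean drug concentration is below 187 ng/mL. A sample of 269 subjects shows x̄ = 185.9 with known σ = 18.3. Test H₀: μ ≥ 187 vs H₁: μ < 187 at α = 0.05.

z = -0.986. Critical value: -1.645. Fail to reject H₀.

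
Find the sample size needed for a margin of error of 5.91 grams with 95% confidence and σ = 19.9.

n = (z*σ/E)² = (1.96×19.9/5.91)² = 43.6 → n = 44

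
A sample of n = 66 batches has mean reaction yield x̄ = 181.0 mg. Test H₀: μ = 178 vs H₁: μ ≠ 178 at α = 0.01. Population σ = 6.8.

z = (x̄ - μ₀)/(σ/√n) = (181.0 - 178)/(6.8/√66) = 3.584. Critical value: ±2.576. Since |3.584| > 2.576, Reject H₀.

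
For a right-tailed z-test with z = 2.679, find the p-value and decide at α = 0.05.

p = P(Z > 2.679) = 1 - Φ(2.679) ≈ 0.0037. Since p < 0.05, reject H₀ (significant) at α = 0.05.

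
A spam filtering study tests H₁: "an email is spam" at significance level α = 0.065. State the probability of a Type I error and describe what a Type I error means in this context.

P(Type I error) = α = 0.065. A Type I error is rejecting H₀ when H₀ is actually true (false positive) — here, concluding that an email is spam when in fact this is not the case. Consequence: a legitimate email is sent to the spam folder and the user misses it.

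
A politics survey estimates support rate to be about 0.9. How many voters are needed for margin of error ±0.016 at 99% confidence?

n = z²p(1-p)/E² = 2.576²×0.9×0.1/0.016² = 2332.9 → n = 2333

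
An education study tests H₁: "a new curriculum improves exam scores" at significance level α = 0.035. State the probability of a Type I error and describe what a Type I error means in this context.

P(Type I error) = α = 0.035. A Type I error is rejecting H₀ when H₀ is actually true (false positive) — here, concluding that a new curriculum improves exam scores when in fact this is not the case. Consequence: adopting a curriculum that gives no real benefit — disruption for nothing.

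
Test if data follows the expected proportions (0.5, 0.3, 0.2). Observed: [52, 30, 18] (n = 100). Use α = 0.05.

Expected: [50.0, 30.0, 20.0]. χ² = 0.28. df = 2, critical = 5.991. Fail to reject H₀.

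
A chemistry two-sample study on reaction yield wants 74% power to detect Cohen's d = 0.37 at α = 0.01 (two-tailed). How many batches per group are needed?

z_{α/2} = 2.576, z_β = Φ⁻¹(0.74) = 0.643. For small effect (d = 0.37): n per group = 2(z_{α/2} + z_β)²/d² = 2(2.576 + 0.643)²/0.37² = 151.4 → 152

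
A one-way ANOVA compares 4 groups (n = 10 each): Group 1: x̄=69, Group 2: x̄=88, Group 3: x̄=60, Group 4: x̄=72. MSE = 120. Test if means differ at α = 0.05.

Grand mean = 72.25. SS_between = 4087.5, MS_between = 1362.5. F = 11.354, F_crit ≈ 2.866. Reject H₀.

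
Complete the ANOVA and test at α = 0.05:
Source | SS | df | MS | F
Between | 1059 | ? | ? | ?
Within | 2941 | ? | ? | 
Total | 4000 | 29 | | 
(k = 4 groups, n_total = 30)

df_between = 3, df_within = 26. MS_between = 353.0, MS_within = 113.12. F = 3.121, F_crit ≈ 2.975. Reject H₀.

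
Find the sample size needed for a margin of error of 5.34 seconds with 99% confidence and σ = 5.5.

n = (z*σ/E)² = (2.576×5.5/5.34)² = 7.04 → n = 8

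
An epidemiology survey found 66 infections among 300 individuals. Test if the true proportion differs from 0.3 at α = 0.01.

p̂ = 0.22, p₀ = 0.3. z = (p̂ - p₀)/√(p₀(1-p₀)/n) = -3.024. Critical: ±2.576. Reject H₀.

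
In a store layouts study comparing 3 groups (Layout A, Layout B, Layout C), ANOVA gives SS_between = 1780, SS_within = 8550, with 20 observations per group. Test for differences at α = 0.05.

df_between = 2, df_within = 57. F = MS_between/MS_within = 890.0/150.0 = 5.933. F_crit ≈ 3.159. Reject H₀. At least one mean differs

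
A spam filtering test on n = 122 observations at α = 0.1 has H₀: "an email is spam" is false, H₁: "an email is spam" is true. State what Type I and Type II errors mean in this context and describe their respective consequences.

Type I (false positive): concluding that an email is spam when it is not — a legitimate email is sent to the spam folder and the user misses it. Type II (false negative): failing to conclude that an email is spam when it is — a spam email lands in the inbox. Which is costlier depends on domain priorities and is a judgement call rather than a statistical fact.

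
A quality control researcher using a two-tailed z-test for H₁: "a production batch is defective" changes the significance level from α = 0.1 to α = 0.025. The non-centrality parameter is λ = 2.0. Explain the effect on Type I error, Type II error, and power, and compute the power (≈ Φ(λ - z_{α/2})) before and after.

Decreasing α from 0.1 to 0.025:
• Type I error rate decreases (α is the Type I rate by definition).
• Critical value moves from z_{α/2} = 1.645 to 2.241, so power = Φ(λ - z_{α/2}) goes from Φ(2.0 - 1.645) = 0.639 to Φ(2.0 - 2.241) = 0.405.
• Type II error rate β = 1 - power therefore increases (0.361 → 0.595).
Appropriate when false positives are costly — here, scrapping a good batch — wasted material and cost for no reason.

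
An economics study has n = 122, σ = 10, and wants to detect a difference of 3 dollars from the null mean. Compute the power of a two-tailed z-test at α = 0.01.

SE = σ/√n = 10/√122 = 0.905. Non-centrality λ = d/SE = 3/0.905 = 3.314. Power ≈ Φ(λ - z_{α/2}) = Φ(3.314 - 2.576) = Φ(0.738) = 0.77.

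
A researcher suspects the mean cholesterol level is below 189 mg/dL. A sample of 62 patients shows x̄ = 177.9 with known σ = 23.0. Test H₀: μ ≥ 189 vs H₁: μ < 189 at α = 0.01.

z = -3.8. Critical value: -2.33. Reject H₀.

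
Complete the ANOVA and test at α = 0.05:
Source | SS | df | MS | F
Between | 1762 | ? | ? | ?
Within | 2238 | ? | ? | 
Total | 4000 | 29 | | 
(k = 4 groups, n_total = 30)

df_between = 3, df_within = 26. MS_between = 587.33, MS_within = 86.08. F = 6.823, F_crit ≈ 2.975. Reject H₀.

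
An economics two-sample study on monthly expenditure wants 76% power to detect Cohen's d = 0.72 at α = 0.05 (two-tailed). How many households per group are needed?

z_{α/2} = 1.96, z_β = Φ⁻¹(0.76) = 0.706. For medium effect (d = 0.72): n per group = 2(z_{α/2} + z_β)²/d² = 2(1.96 + 0.706)²/0.72² = 27.4 → 28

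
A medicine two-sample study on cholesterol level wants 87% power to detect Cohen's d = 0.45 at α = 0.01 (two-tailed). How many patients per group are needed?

z_{α/2} = 2.576, z_β = Φ⁻¹(0.87) = 1.126. For small effect (d = 0.45): n per group = 2(z_{α/2} + z_β)²/d² = 2(2.576 + 1.126)²/0.45² = 135.4 → 136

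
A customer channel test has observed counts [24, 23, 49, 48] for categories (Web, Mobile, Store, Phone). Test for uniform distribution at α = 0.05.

Expected = 36 each. χ² = Σ(O-E)²/E = 17.389. df = 3, critical value = 7.815. Reject H₀.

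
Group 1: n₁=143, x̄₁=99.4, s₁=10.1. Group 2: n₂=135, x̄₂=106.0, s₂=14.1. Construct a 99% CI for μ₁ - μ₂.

Difference = -6.6. SE = √(10.1²/143 + 14.1²/135) = 1.479. CI = (-10.41, -2.79)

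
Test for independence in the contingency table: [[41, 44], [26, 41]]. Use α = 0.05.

χ² = 1.351. df = 1, critical = 3.841. Fail to reject H₀. No evidence of dependence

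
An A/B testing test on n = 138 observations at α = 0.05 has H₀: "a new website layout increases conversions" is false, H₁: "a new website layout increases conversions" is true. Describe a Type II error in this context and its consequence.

Type II error: failing to reject H₀ when it is false — concluding that a new website layout increases conversions is not supported when in fact it is. Consequence: discarding a layout that would have improved conversions — lost revenue.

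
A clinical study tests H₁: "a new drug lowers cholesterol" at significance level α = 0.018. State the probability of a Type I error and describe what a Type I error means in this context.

P(Type I error) = α = 0.018. A Type I error is rejecting H₀ when H₀ is actually true (false positive) — here, concluding that a new drug lowers cholesterol when in fact this is not the case. Consequence: approving an ineffective drug — patients take a useless medication and may skip effective alternatives.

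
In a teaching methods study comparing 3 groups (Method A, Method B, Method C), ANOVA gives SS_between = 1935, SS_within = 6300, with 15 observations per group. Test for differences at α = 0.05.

df_between = 2, df_within = 42. F = MS_between/MS_within = 967.5/150.0 = 6.45. F_crit ≈ 3.22. Reject H₀. At least one mean differs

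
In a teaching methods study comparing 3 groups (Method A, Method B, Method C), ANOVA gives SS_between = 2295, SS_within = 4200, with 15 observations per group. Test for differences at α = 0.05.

df_between = 2, df_within = 42. F = MS_between/MS_within = 1147.5/100.0 = 11.475. F_crit ≈ 3.22. Reject H₀. At least one mean differs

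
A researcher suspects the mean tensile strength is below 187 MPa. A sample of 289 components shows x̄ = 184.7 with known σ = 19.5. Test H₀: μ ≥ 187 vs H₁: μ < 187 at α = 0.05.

z = -2.005. Critical value: -1.645. Reject H₀.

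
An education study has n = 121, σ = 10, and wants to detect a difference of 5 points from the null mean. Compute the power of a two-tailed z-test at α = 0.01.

SE = σ/√n = 10/√121 = 0.909. Non-centrality λ = d/SE = 5/0.909 = 5.5. Power ≈ Φ(λ - z_{α/2}) = Φ(5.5 - 2.576) = Φ(2.924) = 0.998.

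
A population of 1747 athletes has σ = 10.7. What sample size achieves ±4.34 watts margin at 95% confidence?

Without FPC: n₀ = (1.96×10.7/4.34)² = 23.351. With FPC: n = n₀N/(n₀+N-1) = 23.1 → n = 24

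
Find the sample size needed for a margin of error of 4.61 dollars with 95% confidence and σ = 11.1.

n = (z*σ/E)² = (1.96×11.1/4.61)² = 22.3 → n = 23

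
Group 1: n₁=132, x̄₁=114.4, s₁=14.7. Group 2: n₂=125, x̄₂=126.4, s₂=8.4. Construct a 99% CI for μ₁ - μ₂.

Difference = -12.0. SE = √(14.7²/132 + 8.4²/125) = 1.484. CI = (-15.82, -8.18)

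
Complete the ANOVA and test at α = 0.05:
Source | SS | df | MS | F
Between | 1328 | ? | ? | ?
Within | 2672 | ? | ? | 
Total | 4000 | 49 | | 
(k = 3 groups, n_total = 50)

df_between = 2, df_within = 47. MS_between = 664.0, MS_within = 56.85. F = 11.68, F_crit ≈ 3.195. Reject H₀.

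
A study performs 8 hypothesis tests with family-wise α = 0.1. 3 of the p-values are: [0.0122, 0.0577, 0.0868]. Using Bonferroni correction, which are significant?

Bonferroni α = 0.1/8 = 0.0125. Significant p-values: [0.0122]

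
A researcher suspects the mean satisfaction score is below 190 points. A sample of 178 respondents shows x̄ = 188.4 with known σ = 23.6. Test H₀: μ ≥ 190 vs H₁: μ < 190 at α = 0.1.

z = -0.905. Critical value: -1.28. Fail to reject H₀.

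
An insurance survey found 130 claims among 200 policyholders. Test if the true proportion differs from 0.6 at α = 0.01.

p̂ = 0.65, p₀ = 0.6. z = (p̂ - p₀)/√(p₀(1-p₀)/n) = 1.443. Critical: ±2.576. Fail to reject H₀.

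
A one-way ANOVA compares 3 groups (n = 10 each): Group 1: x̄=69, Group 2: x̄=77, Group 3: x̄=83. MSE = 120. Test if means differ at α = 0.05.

Grand mean = 76.33. SS_between = 986.67, MS_between = 493.33. F = 4.111, F_crit ≈ 3.354. Reject H₀.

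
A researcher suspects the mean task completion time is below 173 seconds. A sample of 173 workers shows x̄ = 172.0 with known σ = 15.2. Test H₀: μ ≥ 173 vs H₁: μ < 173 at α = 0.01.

z = -0.865. Critical value: -2.33. Fail to reject H₀.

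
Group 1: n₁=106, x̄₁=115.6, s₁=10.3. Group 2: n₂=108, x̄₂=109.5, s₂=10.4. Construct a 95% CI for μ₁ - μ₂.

Difference = 6.1. SE = √(10.3²/106 + 10.4²/108) = 1.415. CI = (3.33, 8.87)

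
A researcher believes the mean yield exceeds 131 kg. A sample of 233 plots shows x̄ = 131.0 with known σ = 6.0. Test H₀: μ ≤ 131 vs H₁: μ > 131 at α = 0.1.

z = 0.0. Critical value: 1.28. Fail to reject H₀.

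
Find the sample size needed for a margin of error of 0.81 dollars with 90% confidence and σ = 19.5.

n = (z*σ/E)² = (1.645×19.5/0.81)² = 1568.3 → n = 1569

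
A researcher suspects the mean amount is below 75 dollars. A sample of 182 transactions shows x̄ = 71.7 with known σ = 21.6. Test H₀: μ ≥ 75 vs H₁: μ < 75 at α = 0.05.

z = -2.061. Critical value: -1.645. Reject H₀.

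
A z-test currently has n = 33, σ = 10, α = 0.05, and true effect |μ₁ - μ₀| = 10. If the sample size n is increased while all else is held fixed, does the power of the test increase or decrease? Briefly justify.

Power increases: a larger n shrinks the standard error σ/√n, moving the sampling distribution under H₁ further from the critical value.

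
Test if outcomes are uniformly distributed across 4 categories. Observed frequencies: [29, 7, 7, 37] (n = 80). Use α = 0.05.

Expected = 20 each. χ² = Σ(O-E)²/E = 35.4. df = 3, critical value = 7.815. Reject H₀.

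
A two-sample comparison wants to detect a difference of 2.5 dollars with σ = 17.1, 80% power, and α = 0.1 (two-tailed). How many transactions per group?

n per group = 2(z_α/2 + z_β)²σ²/d² = 2×(1.645 + 0.84)²×17.1²/2.5² = 577.8 → n = 578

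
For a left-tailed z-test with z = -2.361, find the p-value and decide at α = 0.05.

p = P(Z < -2.361) = Φ(-2.361) ≈ 0.0091. Since p < 0.05, reject H₀ (significant) at α = 0.05.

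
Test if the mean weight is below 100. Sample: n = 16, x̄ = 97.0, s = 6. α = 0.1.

t = (97.0 - 100)/(6/√16) = -2.0, df = 15. Critical t = -1.341. Reject H₀.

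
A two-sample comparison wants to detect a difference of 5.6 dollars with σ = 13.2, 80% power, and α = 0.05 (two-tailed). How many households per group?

n per group = 2(z_α/2 + z_β)²σ²/d² = 2×(1.96 + 0.84)²×13.2²/5.6² = 87.1 → n = 88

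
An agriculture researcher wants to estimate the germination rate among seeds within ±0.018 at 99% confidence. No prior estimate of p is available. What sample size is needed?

Conservative approach: use p = 0.5 (maximizes p(1-p) = 0.25). n = z²(0.25)/E² = 2.576²×0.25/0.018² = 5120.2 → n = 5121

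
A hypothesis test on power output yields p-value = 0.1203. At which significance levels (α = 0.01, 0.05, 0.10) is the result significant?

p = 0.1203. Not significant at any of the given levels.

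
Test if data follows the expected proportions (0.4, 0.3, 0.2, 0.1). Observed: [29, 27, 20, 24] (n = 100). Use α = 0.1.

Expected: [40.0, 30.0, 20.0, 10.0]. χ² = 22.925. df = 3, critical = 6.251. Reject H₀.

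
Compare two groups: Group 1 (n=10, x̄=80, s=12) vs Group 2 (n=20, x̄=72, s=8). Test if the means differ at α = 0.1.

Pooled sp = 9.47. t = 2.181, df = 28. Critical t = ±1.701. Reject H₀.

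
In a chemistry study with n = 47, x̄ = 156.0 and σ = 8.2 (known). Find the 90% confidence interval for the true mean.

CI = x̄ ± z*(σ/√n) = 156.0 ± 1.645(8.2/√47) = 156.0 ± 1.97 = (154.03, 157.97)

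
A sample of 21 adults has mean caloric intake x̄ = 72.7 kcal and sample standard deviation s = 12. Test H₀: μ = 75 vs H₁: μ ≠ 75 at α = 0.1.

t = (x̄ - μ₀)/(s/√n) = (72.7 - 75)/(12/√21) = -0.878. df = 20, critical t = ±1.725. Fail to reject H₀.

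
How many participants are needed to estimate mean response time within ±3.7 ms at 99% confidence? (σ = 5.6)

n = (z*σ/E)² = (2.576×5.6/3.7)² = 15.2 → n = 16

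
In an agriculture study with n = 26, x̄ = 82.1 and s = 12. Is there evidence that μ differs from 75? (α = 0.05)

t = (x̄ - μ₀)/(s/√n) = (82.1 - 75)/(12/√26) = 3.017. df = 25, critical t = ±2.06. Reject H₀.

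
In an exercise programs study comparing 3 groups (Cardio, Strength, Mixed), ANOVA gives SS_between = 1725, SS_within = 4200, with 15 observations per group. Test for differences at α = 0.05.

df_between = 2, df_within = 42. F = MS_between/MS_within = 862.5/100.0 = 8.625. F_crit ≈ 3.22. Reject H₀. At least one mean differs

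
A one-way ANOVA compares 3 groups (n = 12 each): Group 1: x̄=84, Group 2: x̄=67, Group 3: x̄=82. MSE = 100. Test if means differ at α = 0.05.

Grand mean = 77.67. SS_between = 2072.0, MS_between = 1036.0. F = 10.36, F_crit ≈ 3.285. Reject H₀.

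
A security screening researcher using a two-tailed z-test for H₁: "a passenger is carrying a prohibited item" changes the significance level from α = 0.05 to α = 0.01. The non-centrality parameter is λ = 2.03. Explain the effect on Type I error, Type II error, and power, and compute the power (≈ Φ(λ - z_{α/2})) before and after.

Decreasing α from 0.05 to 0.01:
• Type I error rate decreases (α is the Type I rate by definition).
• Critical value moves from z_{α/2} = 1.96 to 2.576, so power = Φ(λ - z_{α/2}) goes from Φ(2.03 - 1.96) = 0.528 to Φ(2.03 - 2.576) = 0.293.
• Type II error rate β = 1 - power therefore increases (0.472 → 0.707).
Appropriate when false positives are costly — here, detaining an innocent passenger — delay and inconvenience.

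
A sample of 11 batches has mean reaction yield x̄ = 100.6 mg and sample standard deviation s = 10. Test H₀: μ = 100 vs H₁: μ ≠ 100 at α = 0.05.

t = (x̄ - μ₀)/(s/√n) = (100.6 - 100)/(10/√11) = 0.199. df = 10, critical t = ±2.228. Fail to reject H₀.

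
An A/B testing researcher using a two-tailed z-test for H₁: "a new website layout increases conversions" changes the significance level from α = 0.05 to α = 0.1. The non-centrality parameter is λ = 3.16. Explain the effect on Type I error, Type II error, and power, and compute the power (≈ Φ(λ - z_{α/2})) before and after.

Increasing α from 0.05 to 0.1:
• Type I error rate increases (α is the Type I rate by definition).
• Critical value moves from z_{α/2} = 1.96 to 1.645, so power = Φ(λ - z_{α/2}) goes from Φ(3.16 - 1.96) = 0.885 to Φ(3.16 - 1.645) = 0.935.
• Type II error rate β = 1 - power therefore decreases (0.115 → 0.065).
Appropriate when false negatives are costly — here, discarding a layout that would have improved conversions — lost revenue.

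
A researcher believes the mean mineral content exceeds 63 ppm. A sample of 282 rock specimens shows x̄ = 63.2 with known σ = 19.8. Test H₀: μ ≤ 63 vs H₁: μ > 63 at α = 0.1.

z = 0.17. Critical value: 1.28. Fail to reject H₀.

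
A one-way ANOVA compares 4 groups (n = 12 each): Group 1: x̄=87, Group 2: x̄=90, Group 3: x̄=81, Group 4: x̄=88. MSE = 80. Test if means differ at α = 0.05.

Grand mean = 86.5. SS_between = 540.0, MS_between = 180.0. F = 2.25, F_crit ≈ 2.816. Fail to reject H₀.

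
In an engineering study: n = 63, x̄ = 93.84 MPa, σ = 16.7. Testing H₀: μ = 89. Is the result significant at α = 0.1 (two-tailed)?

z = (93.84 - 89)/(16.7/√63) = 2.3. Since |z| > 1.645, significant at α = 0.1.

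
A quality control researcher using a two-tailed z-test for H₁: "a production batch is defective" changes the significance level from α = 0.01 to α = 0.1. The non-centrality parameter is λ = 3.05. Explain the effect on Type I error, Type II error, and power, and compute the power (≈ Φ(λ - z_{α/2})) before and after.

Increasing α from 0.01 to 0.1:
• Type I error rate increases (α is the Type I rate by definition).
• Critical value moves from z_{α/2} = 2.576 to 1.645, so power = Φ(λ - z_{α/2}) goes from Φ(3.05 - 2.576) = 0.682 to Φ(3.05 - 1.645) = 0.92.
• Type II error rate β = 1 - power therefore decreases (0.318 → 0.08).
Appropriate when false negatives are costly — here, shipping a defective batch — faulty products reach customers.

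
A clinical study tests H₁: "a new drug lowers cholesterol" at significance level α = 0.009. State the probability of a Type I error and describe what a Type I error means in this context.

P(Type I error) = α = 0.009. A Type I error is rejecting H₀ when H₀ is actually true (false positive) — here, concluding that a new drug lowers cholesterol when in fact this is not the case. Consequence: approving an ineffective drug — patients take a useless medication and may skip effective alternatives.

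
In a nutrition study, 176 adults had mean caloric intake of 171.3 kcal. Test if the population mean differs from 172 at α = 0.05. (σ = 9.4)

z = (x̄ - μ₀)/(σ/√n) = (171.3 - 172)/(9.4/√176) = -0.988. Critical value: ±1.96. Since |-0.988| ≤ 1.96, Fail to reject H₀.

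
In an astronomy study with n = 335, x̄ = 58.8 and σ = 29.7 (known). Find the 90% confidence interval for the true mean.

CI = x̄ ± z*(σ/√n) = 58.8 ± 1.645(29.7/√335) = 58.8 ± 2.67 = (56.13, 61.47)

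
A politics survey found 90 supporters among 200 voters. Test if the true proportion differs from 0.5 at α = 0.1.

p̂ = 0.45, p₀ = 0.5. z = (p̂ - p₀)/√(p₀(1-p₀)/n) = -1.414. Critical: ±1.645. Fail to reject H₀.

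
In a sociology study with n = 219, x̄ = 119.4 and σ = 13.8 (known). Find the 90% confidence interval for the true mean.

CI = x̄ ± z*(σ/√n) = 119.4 ± 1.645(13.8/√219) = 119.4 ± 1.53 = (117.87, 120.93)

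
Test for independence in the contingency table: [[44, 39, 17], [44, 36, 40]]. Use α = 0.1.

χ² = 7.646. df = 2, critical = 4.605. Reject H₀. Variables are dependent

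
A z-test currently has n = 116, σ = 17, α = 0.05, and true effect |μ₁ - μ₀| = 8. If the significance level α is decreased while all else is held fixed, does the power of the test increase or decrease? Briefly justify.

Power decreases: a smaller α raises the critical value, so less of the H₁ sampling distribution falls in the rejection region.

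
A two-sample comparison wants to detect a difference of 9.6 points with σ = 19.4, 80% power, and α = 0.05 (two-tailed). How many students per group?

n per group = 2(z_α/2 + z_β)²σ²/d² = 2×(1.96 + 0.84)²×19.4²/9.6² = 64.03 → n = 65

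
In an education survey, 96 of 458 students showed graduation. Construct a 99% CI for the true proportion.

p̂ = 0.21. CI = p̂ ± z*√(p̂(1-p̂)/n) = (0.161, 0.259)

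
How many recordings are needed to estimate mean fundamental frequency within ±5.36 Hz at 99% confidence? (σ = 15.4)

n = (z*σ/E)² = (2.576×15.4/5.36)² = 54.8 → n = 55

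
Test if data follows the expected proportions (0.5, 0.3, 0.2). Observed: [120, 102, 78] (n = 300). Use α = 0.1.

Expected: [150.0, 90.0, 60.0]. χ² = 13.0. df = 2, critical = 4.605. Reject H₀.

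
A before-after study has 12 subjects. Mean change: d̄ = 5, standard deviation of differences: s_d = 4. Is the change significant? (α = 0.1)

t = d̄/(s_d/√n) = 5/(4/√12) = 4.33. df = 11, critical t = ±1.796. Reject H₀.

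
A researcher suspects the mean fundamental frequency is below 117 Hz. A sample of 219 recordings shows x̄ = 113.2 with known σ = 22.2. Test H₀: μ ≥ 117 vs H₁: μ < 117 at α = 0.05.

z = -2.533. Critical value: -1.645. Reject H₀.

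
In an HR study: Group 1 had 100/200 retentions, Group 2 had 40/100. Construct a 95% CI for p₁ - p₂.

p̂₁ = 0.5, p̂₂ = 0.4. Difference = 0.1. CI = (-0.018, 0.218)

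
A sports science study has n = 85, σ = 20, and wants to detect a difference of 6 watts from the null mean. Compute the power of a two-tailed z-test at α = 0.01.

SE = σ/√n = 20/√85 = 2.169. Non-centrality λ = d/SE = 6/2.169 = 2.766. Power ≈ Φ(λ - z_{α/2}) = Φ(2.766 - 2.576) = Φ(0.19) = 0.575.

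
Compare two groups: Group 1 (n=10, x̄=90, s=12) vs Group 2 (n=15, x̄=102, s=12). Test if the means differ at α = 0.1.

Pooled sp = 12.0. t = -2.449, df = 23. Critical t = ±1.714. Reject H₀.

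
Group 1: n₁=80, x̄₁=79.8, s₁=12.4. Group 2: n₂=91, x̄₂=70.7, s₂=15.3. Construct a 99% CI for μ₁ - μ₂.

Difference = 9.1. SE = √(12.4²/80 + 15.3²/91) = 2.12. CI = (3.64, 14.56)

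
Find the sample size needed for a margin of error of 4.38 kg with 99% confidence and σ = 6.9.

n = (z*σ/E)² = (2.576×6.9/4.38)² = 16.5 → n = 17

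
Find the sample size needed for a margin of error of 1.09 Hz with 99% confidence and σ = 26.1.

n = (z*σ/E)² = (2.576×26.1/1.09)² = 3804.7 → n = 3805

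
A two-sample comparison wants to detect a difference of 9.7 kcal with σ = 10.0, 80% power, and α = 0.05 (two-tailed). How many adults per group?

n per group = 2(z_α/2 + z_β)²σ²/d² = 2×(1.96 + 0.84)²×10.0²/9.7² = 16.7 → n = 17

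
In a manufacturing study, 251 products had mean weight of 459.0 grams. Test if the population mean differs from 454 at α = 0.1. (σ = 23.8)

z = (x̄ - μ₀)/(σ/√n) = (459.0 - 454)/(23.8/√251) = 3.328. Critical value: ±1.645. Since |3.328| > 1.645, Reject H₀.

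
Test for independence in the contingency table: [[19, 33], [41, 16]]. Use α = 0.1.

χ² = 13.764. df = 1, critical = 2.706. Reject H₀. Variables are dependent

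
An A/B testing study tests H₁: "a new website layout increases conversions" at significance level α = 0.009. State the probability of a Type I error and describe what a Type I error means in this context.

P(Type I error) = α = 0.009. A Type I error is rejecting H₀ when H₀ is actually true (false positive) — here, concluding that a new website layout increases conversions when in fact this is not the case. Consequence: rolling out a layout that doesn't actually help — wasted engineering effort.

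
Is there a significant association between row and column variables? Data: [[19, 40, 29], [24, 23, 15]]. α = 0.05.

χ² = 5.275. df = 2, critical = 5.991. Fail to reject H₀. No evidence of dependence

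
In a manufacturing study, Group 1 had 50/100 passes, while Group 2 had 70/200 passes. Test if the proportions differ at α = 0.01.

p̂₁ = 0.5, p̂₂ = 0.35, pooled p̂ = 0.4. z = 2.5. Critical: ±2.576. Fail to reject H₀.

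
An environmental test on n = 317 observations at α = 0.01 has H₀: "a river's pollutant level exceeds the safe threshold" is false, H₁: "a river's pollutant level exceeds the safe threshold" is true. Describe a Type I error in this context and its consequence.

Type I error: rejecting H₀ when it is true — concluding that a river's pollutant level exceeds the safe threshold when in fact it is not. Consequence: shutting down a compliant factory unnecessarily.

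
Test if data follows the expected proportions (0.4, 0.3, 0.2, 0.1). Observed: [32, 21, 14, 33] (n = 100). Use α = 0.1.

Expected: [40.0, 30.0, 20.0, 10.0]. χ² = 59.0. df = 3, critical = 6.251. Reject H₀.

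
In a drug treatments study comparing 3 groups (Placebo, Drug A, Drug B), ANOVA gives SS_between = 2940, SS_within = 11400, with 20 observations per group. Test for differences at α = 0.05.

df_between = 2, df_within = 57. F = MS_between/MS_within = 1470.0/200.0 = 7.35. F_crit ≈ 3.159. Reject H₀. At least one mean differs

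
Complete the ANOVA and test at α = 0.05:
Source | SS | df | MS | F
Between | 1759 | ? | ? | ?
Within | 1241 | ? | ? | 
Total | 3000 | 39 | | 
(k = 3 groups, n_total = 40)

df_between = 2, df_within = 37. MS_between = 879.5, MS_within = 33.54. F = 26.222, F_crit ≈ 3.252. Reject H₀.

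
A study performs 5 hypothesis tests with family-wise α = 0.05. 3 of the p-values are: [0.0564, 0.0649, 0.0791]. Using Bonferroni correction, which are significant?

Bonferroni α = 0.05/5 = 0.01. None of the given p-values are significant.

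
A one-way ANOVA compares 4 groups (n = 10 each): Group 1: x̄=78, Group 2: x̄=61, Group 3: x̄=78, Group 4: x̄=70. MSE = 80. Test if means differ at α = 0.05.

Grand mean = 71.75. SS_between = 1967.5, MS_between = 655.83. F = 8.198, F_crit ≈ 2.866. Reject H₀.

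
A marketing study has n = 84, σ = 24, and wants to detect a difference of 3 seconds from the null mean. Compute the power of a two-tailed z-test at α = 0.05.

SE = σ/√n = 24/√84 = 2.619. Non-centrality λ = d/SE = 3/2.619 = 1.146. Power ≈ Φ(λ - z_{α/2}) = Φ(1.146 - 1.96) = Φ(-0.814) = 0.208.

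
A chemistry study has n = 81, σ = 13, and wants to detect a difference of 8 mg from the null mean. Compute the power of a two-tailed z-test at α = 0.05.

SE = σ/√n = 13/√81 = 1.444. Non-centrality λ = d/SE = 8/1.444 = 5.538. Power ≈ Φ(λ - z_{α/2}) = Φ(5.538 - 1.96) = Φ(3.578) = 1.0.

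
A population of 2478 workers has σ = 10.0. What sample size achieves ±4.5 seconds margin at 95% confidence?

Without FPC: n₀ = (1.96×10.0/4.5)² = 18.971. With FPC: n = n₀N/(n₀+N-1) = 18.8 → n = 19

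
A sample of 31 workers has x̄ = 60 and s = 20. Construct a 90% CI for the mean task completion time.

CI = x̄ ± t*(s/√n) = 60 ± 1.697(20/√31) = (53.9, 66.1)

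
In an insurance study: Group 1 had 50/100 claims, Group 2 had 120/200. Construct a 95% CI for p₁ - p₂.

p̂₁ = 0.5, p̂₂ = 0.6. Difference = -0.1. CI = (-0.219, 0.019)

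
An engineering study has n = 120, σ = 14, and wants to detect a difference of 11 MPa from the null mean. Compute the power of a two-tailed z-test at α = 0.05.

SE = σ/√n = 14/√120 = 1.278. Non-centrality λ = d/SE = 11/1.278 = 8.607. Power ≈ Φ(λ - z_{α/2}) = Φ(8.607 - 1.96) = Φ(6.647) = 1.0.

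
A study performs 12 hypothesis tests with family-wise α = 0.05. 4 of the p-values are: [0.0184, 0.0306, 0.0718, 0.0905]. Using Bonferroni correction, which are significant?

Bonferroni α = 0.05/12 = 0.00417. None of the given p-values are significant.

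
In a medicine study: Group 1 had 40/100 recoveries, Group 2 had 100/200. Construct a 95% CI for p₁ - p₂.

p̂₁ = 0.4, p̂₂ = 0.5. Difference = -0.1. CI = (-0.218, 0.018)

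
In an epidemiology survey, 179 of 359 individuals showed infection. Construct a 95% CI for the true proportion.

p̂ = 0.499. CI = p̂ ± z*√(p̂(1-p̂)/n) = (0.447, 0.55)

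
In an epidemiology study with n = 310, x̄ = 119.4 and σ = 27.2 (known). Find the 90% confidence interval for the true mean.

CI = x̄ ± z*(σ/√n) = 119.4 ± 1.645(27.2/√310) = 119.4 ± 2.54 = (116.86, 121.94)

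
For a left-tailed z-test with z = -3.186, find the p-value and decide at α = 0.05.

p = P(Z < -3.186) = Φ(-3.186) ≈ 0.0007. Since p < 0.05, reject H₀ (significant) at α = 0.05.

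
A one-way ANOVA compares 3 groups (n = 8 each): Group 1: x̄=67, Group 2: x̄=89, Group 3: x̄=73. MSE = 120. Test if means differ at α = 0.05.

Grand mean = 76.33. SS_between = 2069.33, MS_between = 1034.67. F = 8.622, F_crit ≈ 3.467. Reject H₀.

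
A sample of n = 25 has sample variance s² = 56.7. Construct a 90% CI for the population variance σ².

df = 24. χ²_{0.05} = 36.415, χ²_{0.95} = 13.848. CI for σ² = ((n-1)s²/χ²_{α/2}, (n-1)s²/χ²_{1-α/2}) = (24·56.7/36.415, 24·56.7/13.848) = (37.37, 98.27)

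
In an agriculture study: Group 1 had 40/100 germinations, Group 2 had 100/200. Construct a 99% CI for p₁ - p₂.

p̂₁ = 0.4, p̂₂ = 0.5. Difference = -0.1. CI = (-0.256, 0.056)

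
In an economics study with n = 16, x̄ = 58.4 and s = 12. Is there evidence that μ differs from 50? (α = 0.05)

t = (x̄ - μ₀)/(s/√n) = (58.4 - 50)/(12/√16) = 2.8. df = 15, critical t = ±2.131. Reject H₀.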